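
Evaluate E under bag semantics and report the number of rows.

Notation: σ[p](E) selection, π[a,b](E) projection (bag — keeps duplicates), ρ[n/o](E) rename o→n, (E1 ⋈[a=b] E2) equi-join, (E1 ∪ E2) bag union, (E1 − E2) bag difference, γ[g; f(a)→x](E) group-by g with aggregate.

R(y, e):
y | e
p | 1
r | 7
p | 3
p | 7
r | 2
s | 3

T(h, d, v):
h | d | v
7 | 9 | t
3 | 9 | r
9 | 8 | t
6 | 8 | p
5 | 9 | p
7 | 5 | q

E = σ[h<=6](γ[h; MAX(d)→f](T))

Subexpression sizes:
  T → 6
  γ[h; MAX(d)→f](T) → 5
  σ[h<=6](γ[h; MAX(d)→f](T)) → 3

|E| = 3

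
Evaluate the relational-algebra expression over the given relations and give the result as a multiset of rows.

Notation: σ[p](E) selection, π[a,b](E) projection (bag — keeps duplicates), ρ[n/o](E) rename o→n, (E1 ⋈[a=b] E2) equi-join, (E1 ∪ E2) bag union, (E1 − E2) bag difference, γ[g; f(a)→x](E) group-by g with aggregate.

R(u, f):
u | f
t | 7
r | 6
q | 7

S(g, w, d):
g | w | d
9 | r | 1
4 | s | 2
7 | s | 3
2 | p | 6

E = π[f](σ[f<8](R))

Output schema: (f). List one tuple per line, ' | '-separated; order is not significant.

Stepwise |·|:
  R → 3
  σ[f<8](R) → 3
  π[f](σ[f<8](R)) → 3

== RESULT ==
f
6
7
7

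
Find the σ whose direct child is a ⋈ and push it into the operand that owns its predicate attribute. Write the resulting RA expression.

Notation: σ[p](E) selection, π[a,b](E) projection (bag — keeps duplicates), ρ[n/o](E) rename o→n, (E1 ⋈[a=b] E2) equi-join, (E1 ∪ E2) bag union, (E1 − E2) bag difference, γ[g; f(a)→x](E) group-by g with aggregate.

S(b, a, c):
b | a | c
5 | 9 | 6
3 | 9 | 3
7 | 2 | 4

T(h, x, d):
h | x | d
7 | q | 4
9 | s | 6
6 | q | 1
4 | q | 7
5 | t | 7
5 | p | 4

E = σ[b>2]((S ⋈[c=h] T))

σ filters on b, owned by the left side.
E' = (σ[b>2](S) ⋈[c=h] T)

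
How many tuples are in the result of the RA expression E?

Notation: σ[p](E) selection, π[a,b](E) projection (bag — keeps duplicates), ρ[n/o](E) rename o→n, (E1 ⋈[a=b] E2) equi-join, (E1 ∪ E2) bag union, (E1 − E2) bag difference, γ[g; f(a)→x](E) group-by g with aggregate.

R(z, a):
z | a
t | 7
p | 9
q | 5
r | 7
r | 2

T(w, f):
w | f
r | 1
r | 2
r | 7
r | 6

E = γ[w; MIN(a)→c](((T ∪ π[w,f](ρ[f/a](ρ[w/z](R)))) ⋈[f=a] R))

Row counts bottom-up:
  T → 4
  R → 5
  ρ[w/z](R) → 5
  ρ[f/a](ρ[w/z](R)) → 5
  π[w,f](ρ[f/a](ρ[w/z](R))) → 5
  (T ∪ π[w,f](ρ[f/a](ρ[w/z](R)))) → 9
  R → 5
  ((T ∪ π[w,f](ρ[f/a](ρ[w/z](R)))) ⋈[f=a] R) → 10
  γ[w; MIN(a)→c](((T ∪ π[w,f](ρ[f/a](ρ[w/z](R)))) ⋈[f=a] R)) → 4

|E| = 4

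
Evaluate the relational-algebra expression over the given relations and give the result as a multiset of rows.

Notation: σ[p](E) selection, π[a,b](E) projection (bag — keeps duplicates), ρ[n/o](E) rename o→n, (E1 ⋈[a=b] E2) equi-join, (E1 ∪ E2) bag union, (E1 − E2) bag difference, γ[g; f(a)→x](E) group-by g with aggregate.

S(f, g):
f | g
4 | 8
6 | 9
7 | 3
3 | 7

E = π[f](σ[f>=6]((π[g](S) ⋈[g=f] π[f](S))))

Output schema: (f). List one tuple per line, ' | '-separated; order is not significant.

Stepwise |·|:
  S → 4
  π[g](S) → 4
  S → 4
  π[f](S) → 4
  (π[g](S) ⋈[g=f] π[f](S)) → 2
  σ[f>=6]((π[g](S) ⋈[g=f] π[f](S))) → 1
  π[f](σ[f>=6]((π[g](S) ⋈[g=f] π[f](S)))) → 1

== RESULT ==
f
7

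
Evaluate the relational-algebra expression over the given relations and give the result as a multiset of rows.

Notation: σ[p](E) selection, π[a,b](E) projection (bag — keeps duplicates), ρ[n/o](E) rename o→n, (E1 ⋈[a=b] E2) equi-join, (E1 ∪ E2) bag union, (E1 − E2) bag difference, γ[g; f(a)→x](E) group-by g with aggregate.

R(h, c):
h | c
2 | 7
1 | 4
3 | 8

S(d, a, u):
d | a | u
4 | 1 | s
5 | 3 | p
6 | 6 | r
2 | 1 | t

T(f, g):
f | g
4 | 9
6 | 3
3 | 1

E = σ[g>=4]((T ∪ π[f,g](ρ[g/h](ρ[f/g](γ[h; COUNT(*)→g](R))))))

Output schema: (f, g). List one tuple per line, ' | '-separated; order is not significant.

Subexpression sizes:
  T → 3
  R → 3
  γ[h; COUNT(*)→g](R) → 3
  ρ[f/g](γ[h; COUNT(*)→g](R)) → 3
  ρ[g/h](ρ[f/g](γ[h; COUNT(*)→g](R))) → 3
  π[f,g](ρ[g/h](ρ[f/g](γ[h; COUNT(*)→g](R)))) → 3
  (T ∪ π[f,g](ρ[g/h](ρ[f/g](γ[h; COUNT(*)→g](R))))) → 6
  σ[g>=4]((T ∪ π[f,g](ρ[g/h](ρ[f/g](γ[h; COUNT(*)→g](R)))))) → 1

== RESULT ==
f | g
4 | 9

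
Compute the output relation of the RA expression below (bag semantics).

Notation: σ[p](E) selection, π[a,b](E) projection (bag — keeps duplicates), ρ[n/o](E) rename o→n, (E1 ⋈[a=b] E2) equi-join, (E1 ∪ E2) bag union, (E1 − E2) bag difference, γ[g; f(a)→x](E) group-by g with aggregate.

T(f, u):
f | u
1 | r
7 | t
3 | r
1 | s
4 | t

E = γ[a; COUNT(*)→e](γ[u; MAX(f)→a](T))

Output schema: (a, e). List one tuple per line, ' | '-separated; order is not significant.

Per-node cardinality:
  T → 5
  γ[u; MAX(f)→a](T) → 3
  γ[a; COUNT(*)→e](γ[u; MAX(f)→a](T)) → 3

== RESULT ==
a | e
1 | 1
3 | 1
7 | 1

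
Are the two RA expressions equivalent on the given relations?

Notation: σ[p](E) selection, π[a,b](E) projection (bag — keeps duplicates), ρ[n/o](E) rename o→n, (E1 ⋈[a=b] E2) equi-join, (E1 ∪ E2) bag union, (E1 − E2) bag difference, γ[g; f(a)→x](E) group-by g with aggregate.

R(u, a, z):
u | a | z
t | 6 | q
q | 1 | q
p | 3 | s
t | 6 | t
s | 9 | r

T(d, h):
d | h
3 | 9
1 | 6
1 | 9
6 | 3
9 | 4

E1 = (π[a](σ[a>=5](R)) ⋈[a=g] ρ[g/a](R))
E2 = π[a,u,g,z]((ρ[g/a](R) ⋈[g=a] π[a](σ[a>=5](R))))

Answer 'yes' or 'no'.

E1 per-node cardinality:
  R → 5
  σ[a>=5](R) → 3
  π[a](σ[a>=5](R)) → 3
  R → 5
  ρ[g/a](R) → 5
  (π[a](σ[a>=5](R)) ⋈[a=g] ρ[g/a](R)) → 5
E2 per-node cardinality:
  R → 5
  ρ[g/a](R) → 5
  R → 5
  σ[a>=5](R) → 3
  π[a](σ[a>=5](R)) → 3
  (ρ[g/a](R) ⋈[g=a] π[a](σ[a>=5](R))) → 5
  π[a,u,g,z]((ρ[g/a](R) ⋈[g=a] π[a](σ[a>=5](R)))) → 5

E1 and E2 produce the same multiset:
a | u | g | z
6 | t | 6 | q
6 | t | 6 | q
6 | t | 6 | t
6 | t | 6 | t
9 | s | 9 | r

yes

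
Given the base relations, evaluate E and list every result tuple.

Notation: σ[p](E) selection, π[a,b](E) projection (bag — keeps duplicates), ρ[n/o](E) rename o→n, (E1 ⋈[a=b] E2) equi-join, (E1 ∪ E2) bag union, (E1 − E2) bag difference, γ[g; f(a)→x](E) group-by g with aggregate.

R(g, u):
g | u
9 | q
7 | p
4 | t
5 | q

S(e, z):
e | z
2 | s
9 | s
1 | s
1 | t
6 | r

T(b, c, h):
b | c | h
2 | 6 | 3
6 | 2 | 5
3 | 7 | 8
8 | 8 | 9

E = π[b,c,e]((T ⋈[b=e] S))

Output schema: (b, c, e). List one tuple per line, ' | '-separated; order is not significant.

Stepwise |·|:
  T → 4
  S → 5
  (T ⋈[b=e] S) → 2
  π[b,c,e]((T ⋈[b=e] S)) → 2

== RESULT ==
b | c | e
2 | 6 | 2
6 | 2 | 6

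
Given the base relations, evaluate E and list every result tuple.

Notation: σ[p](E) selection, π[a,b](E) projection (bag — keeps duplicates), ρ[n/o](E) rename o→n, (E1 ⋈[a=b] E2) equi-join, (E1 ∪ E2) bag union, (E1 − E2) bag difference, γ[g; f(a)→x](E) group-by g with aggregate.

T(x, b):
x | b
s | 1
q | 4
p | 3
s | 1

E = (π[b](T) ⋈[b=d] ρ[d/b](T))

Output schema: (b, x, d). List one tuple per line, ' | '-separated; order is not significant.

Row counts bottom-up:
  T → 4
  π[b](T) → 4
  T → 4
  ρ[d/b](T) → 4
  (π[b](T) ⋈[b=d] ρ[d/b](T)) → 6

== RESULT ==
b | x | d
1 | s | 1
1 | s | 1
1 | s | 1
1 | s | 1
3 | p | 3
4 | q | 4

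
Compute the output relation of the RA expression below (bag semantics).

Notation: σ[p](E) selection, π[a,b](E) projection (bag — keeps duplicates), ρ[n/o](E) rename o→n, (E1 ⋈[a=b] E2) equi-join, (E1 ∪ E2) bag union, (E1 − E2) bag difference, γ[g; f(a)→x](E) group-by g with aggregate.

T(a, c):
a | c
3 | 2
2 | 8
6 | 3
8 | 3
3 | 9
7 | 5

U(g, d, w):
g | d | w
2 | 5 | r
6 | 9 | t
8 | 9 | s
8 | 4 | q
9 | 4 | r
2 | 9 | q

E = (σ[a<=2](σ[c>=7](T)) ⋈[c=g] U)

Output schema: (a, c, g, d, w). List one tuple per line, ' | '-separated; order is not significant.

Row counts bottom-up:
  T → 6
  σ[c>=7](T) → 2
  σ[a<=2](σ[c>=7](T)) → 1
  U → 6
  (σ[a<=2](σ[c>=7](T)) ⋈[c=g] U) → 2

== RESULT ==
a | c | g | d | w
2 | 8 | 8 | 4 | q
2 | 8 | 8 | 9 | s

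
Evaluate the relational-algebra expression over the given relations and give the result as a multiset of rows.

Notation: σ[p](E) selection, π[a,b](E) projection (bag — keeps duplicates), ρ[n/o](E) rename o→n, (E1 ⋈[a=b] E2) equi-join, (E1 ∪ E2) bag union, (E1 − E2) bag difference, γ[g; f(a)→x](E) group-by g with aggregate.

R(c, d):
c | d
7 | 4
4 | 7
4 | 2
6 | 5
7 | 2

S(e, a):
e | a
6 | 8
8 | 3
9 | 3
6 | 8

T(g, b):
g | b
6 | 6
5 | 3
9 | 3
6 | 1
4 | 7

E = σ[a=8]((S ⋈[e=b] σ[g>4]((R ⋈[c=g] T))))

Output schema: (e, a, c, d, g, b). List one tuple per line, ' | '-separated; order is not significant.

Subexpression sizes:
  S → 4
  R → 5
  T → 5
  (R ⋈[c=g] T) → 4
  σ[g>4]((R ⋈[c=g] T)) → 2
  (S ⋈[e=b] σ[g>4]((R ⋈[c=g] T))) → 2
  σ[a=8]((S ⋈[e=b] σ[g>4]((R ⋈[c=g] T)))) → 2

== RESULT ==
e | a | c | d | g | b
6 | 8 | 6 | 5 | 6 | 6
6 | 8 | 6 | 5 | 6 | 6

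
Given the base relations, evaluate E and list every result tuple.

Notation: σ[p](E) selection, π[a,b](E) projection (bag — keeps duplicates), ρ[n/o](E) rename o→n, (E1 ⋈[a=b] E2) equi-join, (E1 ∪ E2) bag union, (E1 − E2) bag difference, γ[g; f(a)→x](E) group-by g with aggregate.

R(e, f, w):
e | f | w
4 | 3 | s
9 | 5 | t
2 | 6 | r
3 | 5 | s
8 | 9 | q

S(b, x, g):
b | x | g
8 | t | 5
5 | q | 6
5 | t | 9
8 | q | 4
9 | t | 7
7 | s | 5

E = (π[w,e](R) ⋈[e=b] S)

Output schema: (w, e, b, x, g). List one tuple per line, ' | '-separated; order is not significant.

Subexpression sizes:
  R → 5
  π[w,e](R) → 5
  S → 6
  (π[w,e](R) ⋈[e=b] S) → 3

== RESULT ==
w | e | b | x | g
q | 8 | 8 | q | 4
q | 8 | 8 | t | 5
t | 9 | 9 | t | 7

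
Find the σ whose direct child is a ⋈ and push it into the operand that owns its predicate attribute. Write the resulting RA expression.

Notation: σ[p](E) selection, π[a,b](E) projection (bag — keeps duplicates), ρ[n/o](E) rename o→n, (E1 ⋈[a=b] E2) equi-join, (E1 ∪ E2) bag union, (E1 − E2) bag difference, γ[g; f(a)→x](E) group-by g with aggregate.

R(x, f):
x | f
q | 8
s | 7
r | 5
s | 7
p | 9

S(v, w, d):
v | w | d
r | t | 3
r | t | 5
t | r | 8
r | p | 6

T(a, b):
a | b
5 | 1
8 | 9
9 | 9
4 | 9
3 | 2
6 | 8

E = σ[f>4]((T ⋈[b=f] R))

σ filters on f, owned by the right side.
E' = (T ⋈[b=f] σ[f>4](R))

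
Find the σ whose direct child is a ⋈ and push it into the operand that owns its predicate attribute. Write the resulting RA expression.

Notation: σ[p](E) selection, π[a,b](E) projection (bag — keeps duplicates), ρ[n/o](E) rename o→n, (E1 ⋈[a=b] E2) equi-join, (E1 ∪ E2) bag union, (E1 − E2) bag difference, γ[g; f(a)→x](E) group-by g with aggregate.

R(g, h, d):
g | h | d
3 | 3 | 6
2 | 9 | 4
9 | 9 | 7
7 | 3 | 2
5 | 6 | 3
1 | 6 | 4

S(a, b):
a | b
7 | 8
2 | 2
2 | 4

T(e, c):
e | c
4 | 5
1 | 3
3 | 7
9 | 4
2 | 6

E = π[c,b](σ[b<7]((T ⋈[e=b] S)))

σ filters on b, owned by the right side.
E' = π[c,b]((T ⋈[e=b] σ[b<7](S)))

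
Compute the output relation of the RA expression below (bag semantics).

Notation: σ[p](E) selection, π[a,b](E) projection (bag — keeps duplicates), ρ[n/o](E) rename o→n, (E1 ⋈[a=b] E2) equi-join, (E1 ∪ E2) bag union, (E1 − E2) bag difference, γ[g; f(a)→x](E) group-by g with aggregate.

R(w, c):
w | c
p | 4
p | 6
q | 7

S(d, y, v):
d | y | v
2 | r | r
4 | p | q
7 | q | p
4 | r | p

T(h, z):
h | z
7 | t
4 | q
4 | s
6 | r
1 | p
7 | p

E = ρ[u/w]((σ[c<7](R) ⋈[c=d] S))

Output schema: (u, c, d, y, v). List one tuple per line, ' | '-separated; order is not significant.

Per-node cardinality:
  R → 3
  σ[c<7](R) → 2
  S → 4
  (σ[c<7](R) ⋈[c=d] S) → 2
  ρ[u/w]((σ[c<7](R) ⋈[c=d] S)) → 2

== RESULT ==
u | c | d | y | v
p | 4 | 4 | p | q
p | 4 | 4 | r | p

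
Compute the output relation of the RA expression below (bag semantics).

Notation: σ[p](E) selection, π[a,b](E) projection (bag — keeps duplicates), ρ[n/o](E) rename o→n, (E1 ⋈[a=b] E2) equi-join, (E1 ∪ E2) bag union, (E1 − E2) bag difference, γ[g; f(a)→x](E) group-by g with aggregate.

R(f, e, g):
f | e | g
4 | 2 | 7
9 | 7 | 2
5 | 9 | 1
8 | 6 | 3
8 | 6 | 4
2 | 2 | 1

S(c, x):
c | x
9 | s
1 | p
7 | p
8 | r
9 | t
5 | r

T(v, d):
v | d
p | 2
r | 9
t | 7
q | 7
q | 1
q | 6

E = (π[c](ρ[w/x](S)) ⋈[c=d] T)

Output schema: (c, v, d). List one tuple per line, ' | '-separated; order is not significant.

Row counts bottom-up:
  S → 6
  ρ[w/x](S) → 6
  π[c](ρ[w/x](S)) → 6
  T → 6
  (π[c](ρ[w/x](S)) ⋈[c=d] T) → 5

== RESULT ==
c | v | d
1 | q | 1
7 | q | 7
7 | t | 7
9 | r | 9
9 | r | 9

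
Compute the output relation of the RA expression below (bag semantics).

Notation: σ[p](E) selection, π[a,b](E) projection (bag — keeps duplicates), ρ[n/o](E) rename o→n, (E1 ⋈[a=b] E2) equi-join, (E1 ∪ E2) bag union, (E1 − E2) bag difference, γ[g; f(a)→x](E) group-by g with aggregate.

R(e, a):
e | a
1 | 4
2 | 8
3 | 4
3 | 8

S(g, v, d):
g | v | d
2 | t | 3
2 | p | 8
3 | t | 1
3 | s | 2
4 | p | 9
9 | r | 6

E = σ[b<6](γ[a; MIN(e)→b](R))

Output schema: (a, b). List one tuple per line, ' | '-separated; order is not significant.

Stepwise |·|:
  R → 4
  γ[a; MIN(e)→b](R) → 2
  σ[b<6](γ[a; MIN(e)→b](R)) → 2

== RESULT ==
a | b
4 | 1
8 | 2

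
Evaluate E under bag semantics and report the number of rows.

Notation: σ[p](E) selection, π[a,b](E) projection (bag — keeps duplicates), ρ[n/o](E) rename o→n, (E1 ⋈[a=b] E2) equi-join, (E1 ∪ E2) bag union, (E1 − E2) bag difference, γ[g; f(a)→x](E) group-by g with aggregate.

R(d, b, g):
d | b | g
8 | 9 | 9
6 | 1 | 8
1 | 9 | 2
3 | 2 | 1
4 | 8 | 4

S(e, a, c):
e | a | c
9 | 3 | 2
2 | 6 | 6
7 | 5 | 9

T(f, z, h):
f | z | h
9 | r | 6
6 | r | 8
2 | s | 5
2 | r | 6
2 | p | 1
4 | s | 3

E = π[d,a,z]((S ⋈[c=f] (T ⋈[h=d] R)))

Stepwise |·|:
  S → 3
  T → 6
  R → 5
  (T ⋈[h=d] R) → 5
  (S ⋈[c=f] (T ⋈[h=d] R)) → 4
  π[d,a,z]((S ⋈[c=f] (T ⋈[h=d] R))) → 4

|E| = 4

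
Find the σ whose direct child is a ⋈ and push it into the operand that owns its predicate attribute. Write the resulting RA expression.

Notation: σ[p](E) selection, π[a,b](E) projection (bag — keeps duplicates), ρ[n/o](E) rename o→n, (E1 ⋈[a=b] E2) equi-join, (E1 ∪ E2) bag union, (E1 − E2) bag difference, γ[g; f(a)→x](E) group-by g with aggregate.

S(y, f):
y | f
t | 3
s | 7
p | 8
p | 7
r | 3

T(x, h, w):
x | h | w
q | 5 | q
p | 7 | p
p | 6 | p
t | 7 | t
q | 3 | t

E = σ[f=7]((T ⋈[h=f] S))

σ filters on f, owned by the right side.
E' = (T ⋈[h=f] σ[f=7](S))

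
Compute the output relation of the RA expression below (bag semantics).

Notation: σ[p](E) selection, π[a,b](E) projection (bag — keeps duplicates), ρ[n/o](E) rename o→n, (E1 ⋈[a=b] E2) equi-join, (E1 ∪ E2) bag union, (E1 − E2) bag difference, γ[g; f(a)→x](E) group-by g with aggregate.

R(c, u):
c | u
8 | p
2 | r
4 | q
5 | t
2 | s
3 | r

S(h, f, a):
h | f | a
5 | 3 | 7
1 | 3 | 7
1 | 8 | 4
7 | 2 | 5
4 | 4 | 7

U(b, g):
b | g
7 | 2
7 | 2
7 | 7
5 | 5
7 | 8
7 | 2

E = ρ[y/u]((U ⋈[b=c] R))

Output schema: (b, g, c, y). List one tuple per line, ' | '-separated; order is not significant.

Stepwise |·|:
  U → 6
  R → 6
  (U ⋈[b=c] R) → 1
  ρ[y/u]((U ⋈[b=c] R)) → 1

== RESULT ==
b | g | c | y
5 | 5 | 5 | t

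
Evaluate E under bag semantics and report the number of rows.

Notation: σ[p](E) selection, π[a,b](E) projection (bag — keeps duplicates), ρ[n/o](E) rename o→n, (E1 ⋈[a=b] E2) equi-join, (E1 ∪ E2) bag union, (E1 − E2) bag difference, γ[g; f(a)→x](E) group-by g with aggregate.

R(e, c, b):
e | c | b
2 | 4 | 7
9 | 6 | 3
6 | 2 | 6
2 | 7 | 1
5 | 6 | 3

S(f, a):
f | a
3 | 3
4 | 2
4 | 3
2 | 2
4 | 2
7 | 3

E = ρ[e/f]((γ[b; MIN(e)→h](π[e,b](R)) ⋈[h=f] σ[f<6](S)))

Subexpression sizes:
  R → 5
  π[e,b](R) → 5
  γ[b; MIN(e)→h](π[e,b](R)) → 4
  S → 6
  σ[f<6](S) → 5
  (γ[b; MIN(e)→h](π[e,b](R)) ⋈[h=f] σ[f<6](S)) → 2
  ρ[e/f]((γ[b; MIN(e)→h](π[e,b](R)) ⋈[h=f] σ[f<6](S))) → 2

|E| = 2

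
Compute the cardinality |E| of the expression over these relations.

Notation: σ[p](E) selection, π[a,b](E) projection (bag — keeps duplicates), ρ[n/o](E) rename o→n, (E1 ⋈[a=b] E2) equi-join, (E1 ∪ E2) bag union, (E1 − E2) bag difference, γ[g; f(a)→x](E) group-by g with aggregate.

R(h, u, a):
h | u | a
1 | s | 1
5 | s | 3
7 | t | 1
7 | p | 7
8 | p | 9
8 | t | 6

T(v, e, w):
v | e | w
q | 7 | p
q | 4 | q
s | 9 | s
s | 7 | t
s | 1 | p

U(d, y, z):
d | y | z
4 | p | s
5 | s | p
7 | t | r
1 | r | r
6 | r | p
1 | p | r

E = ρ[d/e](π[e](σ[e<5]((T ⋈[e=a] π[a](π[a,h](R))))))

Per-node cardinality:
  T → 5
  R → 6
  π[a,h](R) → 6
  π[a](π[a,h](R)) → 6
  (T ⋈[e=a] π[a](π[a,h](R))) → 5
  σ[e<5]((T ⋈[e=a] π[a](π[a,h](R)))) → 2
  π[e](σ[e<5]((T ⋈[e=a] π[a](π[a,h](R))))) → 2
  ρ[d/e](π[e](σ[e<5]((T ⋈[e=a] π[a](π[a,h](R)))))) → 2

|E| = 2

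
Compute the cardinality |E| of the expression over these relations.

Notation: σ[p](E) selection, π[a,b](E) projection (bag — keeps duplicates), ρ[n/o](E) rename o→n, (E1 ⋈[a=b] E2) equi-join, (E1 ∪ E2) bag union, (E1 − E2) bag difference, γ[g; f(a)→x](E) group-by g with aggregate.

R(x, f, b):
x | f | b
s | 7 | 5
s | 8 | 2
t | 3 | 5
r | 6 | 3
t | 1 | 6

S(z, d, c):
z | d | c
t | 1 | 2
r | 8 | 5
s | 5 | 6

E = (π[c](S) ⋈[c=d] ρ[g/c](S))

Row counts bottom-up:
  S → 3
  π[c](S) → 3
  S → 3
  ρ[g/c](S) → 3
  (π[c](S) ⋈[c=d] ρ[g/c](S)) → 1

|E| = 1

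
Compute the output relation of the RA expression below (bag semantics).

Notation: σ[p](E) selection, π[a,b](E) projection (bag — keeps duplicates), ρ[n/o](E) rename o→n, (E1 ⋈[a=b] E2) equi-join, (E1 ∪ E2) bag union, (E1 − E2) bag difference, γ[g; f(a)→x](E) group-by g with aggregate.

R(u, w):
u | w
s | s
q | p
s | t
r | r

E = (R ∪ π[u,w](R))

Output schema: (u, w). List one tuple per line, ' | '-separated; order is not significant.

Row counts bottom-up:
  R → 4
  R → 4
  π[u,w](R) → 4
  (R ∪ π[u,w](R)) → 8

== RESULT ==
u | w
q | p
q | p
r | r
r | r
s | s
s | s
s | t
s | t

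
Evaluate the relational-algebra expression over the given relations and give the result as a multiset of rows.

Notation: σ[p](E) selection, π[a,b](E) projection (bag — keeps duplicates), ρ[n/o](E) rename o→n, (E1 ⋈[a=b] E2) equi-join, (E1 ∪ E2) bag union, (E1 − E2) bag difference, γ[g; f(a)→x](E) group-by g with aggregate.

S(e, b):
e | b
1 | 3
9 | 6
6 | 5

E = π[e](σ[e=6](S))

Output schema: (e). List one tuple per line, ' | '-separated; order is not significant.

Row counts bottom-up:
  S → 3
  σ[e=6](S) → 1
  π[e](σ[e=6](S)) → 1

== RESULT ==
e
6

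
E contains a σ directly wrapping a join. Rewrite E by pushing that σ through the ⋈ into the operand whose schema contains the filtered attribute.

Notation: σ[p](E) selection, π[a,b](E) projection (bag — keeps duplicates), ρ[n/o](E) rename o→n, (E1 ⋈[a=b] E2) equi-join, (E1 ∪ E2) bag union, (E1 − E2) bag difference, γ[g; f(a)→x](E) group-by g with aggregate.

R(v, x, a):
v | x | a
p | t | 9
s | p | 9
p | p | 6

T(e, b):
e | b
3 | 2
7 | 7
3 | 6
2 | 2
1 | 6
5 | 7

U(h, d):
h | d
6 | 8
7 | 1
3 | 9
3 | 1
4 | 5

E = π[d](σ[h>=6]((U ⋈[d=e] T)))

σ filters on h, owned by the left side.
E' = π[d]((σ[h>=6](U) ⋈[d=e] T))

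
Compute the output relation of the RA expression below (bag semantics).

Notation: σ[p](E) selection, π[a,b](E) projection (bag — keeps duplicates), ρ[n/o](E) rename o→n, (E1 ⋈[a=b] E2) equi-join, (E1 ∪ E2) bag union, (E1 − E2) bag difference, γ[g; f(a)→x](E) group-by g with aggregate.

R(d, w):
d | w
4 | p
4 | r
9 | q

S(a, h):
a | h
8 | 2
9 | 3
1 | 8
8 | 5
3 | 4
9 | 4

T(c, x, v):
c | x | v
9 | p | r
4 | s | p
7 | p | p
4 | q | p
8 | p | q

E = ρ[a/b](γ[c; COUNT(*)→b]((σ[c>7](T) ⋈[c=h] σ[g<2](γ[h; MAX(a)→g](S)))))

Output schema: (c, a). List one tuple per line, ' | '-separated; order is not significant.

Subexpression sizes:
  T → 5
  σ[c>7](T) → 2
  S → 6
  γ[h; MAX(a)→g](S) → 5
  σ[g<2](γ[h; MAX(a)→g](S)) → 1
  (σ[c>7](T) ⋈[c=h] σ[g<2](γ[h; MAX(a)→g](S))) → 1
  γ[c; COUNT(*)→b]((σ[c>7](T) ⋈[c=h] σ[g<2](γ[h; MAX(a)→g](S)))) → 1
  ρ[a/b](γ[c; COUNT(*)→b]((σ[c>7](T) ⋈[c=h] σ[g<2](γ[h; MAX(a)→g](S))))) → 1

== RESULT ==
c | a
8 | 1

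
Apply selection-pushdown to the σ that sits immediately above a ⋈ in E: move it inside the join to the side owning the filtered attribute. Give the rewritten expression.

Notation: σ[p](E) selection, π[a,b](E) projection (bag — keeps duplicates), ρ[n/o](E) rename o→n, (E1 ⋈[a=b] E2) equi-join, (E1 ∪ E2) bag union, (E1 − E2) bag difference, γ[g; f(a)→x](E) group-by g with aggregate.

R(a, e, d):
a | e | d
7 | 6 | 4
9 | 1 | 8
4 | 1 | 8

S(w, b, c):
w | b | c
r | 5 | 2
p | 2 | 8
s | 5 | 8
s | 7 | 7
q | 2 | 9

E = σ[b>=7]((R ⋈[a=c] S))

σ filters on b, owned by the right side.
E' = (R ⋈[a=c] σ[b>=7](S))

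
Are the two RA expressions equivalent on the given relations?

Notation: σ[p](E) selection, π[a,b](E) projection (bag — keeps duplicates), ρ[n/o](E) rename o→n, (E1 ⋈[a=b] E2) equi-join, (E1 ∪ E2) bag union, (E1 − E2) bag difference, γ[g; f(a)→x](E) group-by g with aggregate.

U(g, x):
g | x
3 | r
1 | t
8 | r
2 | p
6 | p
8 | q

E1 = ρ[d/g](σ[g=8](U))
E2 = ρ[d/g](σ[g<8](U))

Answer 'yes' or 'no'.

E1 per-node cardinality:
  U → 6
  σ[g=8](U) → 2
  ρ[d/g](σ[g=8](U)) → 2
E2 per-node cardinality:
  U → 6
  σ[g<8](U) → 4
  ρ[d/g](σ[g<8](U)) → 4

E1 result:
d | x
8 | q
8 | r
E2 result:
d | x
1 | t
2 | p
3 | r
6 | p
Witness: (8, 'q') appears 1× in E1 but 0× in E2.

no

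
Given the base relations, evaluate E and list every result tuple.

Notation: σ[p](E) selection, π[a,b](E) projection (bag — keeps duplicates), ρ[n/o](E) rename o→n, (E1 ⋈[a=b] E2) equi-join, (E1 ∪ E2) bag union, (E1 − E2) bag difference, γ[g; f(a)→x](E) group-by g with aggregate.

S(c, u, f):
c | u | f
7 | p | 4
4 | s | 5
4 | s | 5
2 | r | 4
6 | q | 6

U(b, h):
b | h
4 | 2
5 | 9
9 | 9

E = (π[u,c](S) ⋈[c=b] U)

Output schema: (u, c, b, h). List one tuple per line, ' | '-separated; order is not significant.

Subexpression sizes:
  S → 5
  π[u,c](S) → 5
  U → 3
  (π[u,c](S) ⋈[c=b] U) → 2

== RESULT ==
u | c | b | h
s | 4 | 4 | 2
s | 4 | 4 | 2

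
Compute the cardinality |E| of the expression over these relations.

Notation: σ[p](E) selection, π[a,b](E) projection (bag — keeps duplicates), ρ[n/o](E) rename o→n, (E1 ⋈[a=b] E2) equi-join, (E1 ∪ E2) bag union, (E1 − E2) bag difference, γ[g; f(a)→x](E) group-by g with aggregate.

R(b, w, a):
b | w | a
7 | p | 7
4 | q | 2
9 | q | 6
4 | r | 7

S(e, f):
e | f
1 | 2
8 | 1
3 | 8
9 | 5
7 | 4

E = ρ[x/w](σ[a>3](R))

Stepwise |·|:
  R → 4
  σ[a>3](R) → 3
  ρ[x/w](σ[a>3](R)) → 3

|E| = 3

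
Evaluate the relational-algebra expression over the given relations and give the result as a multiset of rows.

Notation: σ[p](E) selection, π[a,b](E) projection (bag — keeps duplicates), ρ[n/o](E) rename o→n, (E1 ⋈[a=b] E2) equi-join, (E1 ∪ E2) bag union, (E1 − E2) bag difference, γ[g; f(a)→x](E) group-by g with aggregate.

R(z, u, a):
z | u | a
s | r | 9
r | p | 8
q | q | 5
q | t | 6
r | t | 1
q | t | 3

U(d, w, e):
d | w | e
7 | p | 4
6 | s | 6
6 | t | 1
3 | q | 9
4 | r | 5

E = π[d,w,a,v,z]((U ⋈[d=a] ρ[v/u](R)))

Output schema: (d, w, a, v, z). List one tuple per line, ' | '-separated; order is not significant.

Stepwise |·|:
  U → 5
  R → 6
  ρ[v/u](R) → 6
  (U ⋈[d=a] ρ[v/u](R)) → 3
  π[d,w,a,v,z]((U ⋈[d=a] ρ[v/u](R))) → 3

== RESULT ==
d | w | a | v | z
3 | q | 3 | t | q
6 | s | 6 | t | q
6 | t | 6 | t | q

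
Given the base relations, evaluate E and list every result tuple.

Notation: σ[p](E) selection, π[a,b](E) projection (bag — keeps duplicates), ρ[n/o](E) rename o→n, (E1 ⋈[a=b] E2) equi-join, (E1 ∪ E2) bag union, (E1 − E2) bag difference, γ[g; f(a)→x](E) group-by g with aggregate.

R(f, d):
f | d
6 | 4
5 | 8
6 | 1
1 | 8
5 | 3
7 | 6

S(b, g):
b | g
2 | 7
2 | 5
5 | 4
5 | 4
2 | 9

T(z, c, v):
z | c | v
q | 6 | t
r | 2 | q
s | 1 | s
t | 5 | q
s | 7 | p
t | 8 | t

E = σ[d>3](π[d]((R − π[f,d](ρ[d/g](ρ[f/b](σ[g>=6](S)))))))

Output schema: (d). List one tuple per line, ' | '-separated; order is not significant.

Subexpression sizes:
  R → 6
  S → 5
  σ[g>=6](S) → 2
  ρ[f/b](σ[g>=6](S)) → 2
  ρ[d/g](ρ[f/b](σ[g>=6](S))) → 2
  π[f,d](ρ[d/g](ρ[f/b](σ[g>=6](S)))) → 2
  (R − π[f,d](ρ[d/g](ρ[f/b](σ[g>=6](S))))) → 6
  π[d]((R − π[f,d](ρ[d/g](ρ[f/b](σ[g>=6](S)))))) → 6
  σ[d>3](π[d]((R − π[f,d](ρ[d/g](ρ[f/b](σ[g>=6](S))))))) → 4

== RESULT ==
d
4
6
8
8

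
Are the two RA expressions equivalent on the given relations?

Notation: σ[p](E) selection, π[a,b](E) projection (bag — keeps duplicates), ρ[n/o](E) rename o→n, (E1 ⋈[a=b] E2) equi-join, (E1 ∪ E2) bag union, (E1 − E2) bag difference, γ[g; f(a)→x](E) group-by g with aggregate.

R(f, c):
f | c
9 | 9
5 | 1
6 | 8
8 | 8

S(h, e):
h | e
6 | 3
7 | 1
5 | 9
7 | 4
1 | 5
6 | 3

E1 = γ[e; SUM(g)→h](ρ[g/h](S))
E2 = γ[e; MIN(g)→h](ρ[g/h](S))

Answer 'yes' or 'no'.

E1 stepwise |·|:
  S → 6
  ρ[g/h](S) → 6
  γ[e; SUM(g)→h](ρ[g/h](S)) → 5
E2 stepwise |·|:
  S → 6
  ρ[g/h](S) → 6
  γ[e; MIN(g)→h](ρ[g/h](S)) → 5

E1 result:
e | h
1 | 7
3 | 12
4 | 7
5 | 1
9 | 5
E2 result:
e | h
1 | 7
3 | 6
4 | 7
5 | 1
9 | 5
Witness: (3, 6) appears 0× in E1 but 1× in E2.

no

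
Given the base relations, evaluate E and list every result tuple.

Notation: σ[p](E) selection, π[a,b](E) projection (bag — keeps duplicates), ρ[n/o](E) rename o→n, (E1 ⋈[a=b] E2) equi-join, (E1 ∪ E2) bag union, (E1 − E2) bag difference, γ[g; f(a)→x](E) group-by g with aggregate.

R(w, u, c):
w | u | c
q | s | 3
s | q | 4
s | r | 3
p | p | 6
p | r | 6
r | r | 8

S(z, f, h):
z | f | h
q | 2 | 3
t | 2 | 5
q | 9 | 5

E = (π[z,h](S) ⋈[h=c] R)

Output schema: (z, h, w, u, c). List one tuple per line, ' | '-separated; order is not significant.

Row counts bottom-up:
  S → 3
  π[z,h](S) → 3
  R → 6
  (π[z,h](S) ⋈[h=c] R) → 2

== RESULT ==
z | h | w | u | c
q | 3 | q | s | 3
q | 3 | s | r | 3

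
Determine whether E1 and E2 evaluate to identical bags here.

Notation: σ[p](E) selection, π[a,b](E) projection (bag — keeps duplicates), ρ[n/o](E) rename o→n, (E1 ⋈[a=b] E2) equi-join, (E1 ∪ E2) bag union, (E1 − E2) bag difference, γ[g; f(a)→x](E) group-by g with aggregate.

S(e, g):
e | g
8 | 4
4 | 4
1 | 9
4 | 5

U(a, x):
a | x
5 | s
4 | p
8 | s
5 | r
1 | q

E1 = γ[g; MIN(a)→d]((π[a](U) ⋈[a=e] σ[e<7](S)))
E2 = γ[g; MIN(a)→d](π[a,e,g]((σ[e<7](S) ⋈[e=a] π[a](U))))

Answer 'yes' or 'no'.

E1 per-node cardinality:
  U → 5
  π[a](U) → 5
  S → 4
  σ[e<7](S) → 3
  (π[a](U) ⋈[a=e] σ[e<7](S)) → 3
  γ[g; MIN(a)→d]((π[a](U) ⋈[a=e] σ[e<7](S))) → 3
E2 per-node cardinality:
  S → 4
  σ[e<7](S) → 3
  U → 5
  π[a](U) → 5
  (σ[e<7](S) ⋈[e=a] π[a](U)) → 3
  π[a,e,g]((σ[e<7](S) ⋈[e=a] π[a](U))) → 3
  γ[g; MIN(a)→d](π[a,e,g]((σ[e<7](S) ⋈[e=a] π[a](U)))) → 3

E1 and E2 produce the same multiset:
g | d
4 | 4
5 | 4
9 | 1

yes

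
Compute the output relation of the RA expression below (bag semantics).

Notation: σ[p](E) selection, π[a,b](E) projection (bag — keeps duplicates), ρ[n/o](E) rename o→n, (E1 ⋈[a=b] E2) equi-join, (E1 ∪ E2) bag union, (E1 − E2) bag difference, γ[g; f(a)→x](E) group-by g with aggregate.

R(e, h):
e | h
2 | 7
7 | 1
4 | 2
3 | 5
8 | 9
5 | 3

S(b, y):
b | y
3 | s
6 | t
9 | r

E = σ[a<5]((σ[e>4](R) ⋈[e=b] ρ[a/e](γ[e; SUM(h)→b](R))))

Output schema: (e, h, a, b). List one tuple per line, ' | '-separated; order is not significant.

Per-node cardinality:
  R → 6
  σ[e>4](R) → 3
  R → 6
  γ[e; SUM(h)→b](R) → 6
  ρ[a/e](γ[e; SUM(h)→b](R)) → 6
  (σ[e>4](R) ⋈[e=b] ρ[a/e](γ[e; SUM(h)→b](R))) → 2
  σ[a<5]((σ[e>4](R) ⋈[e=b] ρ[a/e](γ[e; SUM(h)→b](R)))) → 2

== RESULT ==
e | h | a | b
5 | 3 | 3 | 5
7 | 1 | 2 | 7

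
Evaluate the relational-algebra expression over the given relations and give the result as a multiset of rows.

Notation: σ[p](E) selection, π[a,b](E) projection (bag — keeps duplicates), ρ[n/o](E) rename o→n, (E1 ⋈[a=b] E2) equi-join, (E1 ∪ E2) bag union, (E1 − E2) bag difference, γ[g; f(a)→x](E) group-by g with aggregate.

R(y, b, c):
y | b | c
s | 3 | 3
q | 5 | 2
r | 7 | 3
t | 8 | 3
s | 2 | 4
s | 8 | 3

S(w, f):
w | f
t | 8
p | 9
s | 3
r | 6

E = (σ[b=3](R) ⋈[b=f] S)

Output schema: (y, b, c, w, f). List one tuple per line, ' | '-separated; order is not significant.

Stepwise |·|:
  R → 6
  σ[b=3](R) → 1
  S → 4
  (σ[b=3](R) ⋈[b=f] S) → 1

== RESULT ==
y | b | c | w | f
s | 3 | 3 | s | 3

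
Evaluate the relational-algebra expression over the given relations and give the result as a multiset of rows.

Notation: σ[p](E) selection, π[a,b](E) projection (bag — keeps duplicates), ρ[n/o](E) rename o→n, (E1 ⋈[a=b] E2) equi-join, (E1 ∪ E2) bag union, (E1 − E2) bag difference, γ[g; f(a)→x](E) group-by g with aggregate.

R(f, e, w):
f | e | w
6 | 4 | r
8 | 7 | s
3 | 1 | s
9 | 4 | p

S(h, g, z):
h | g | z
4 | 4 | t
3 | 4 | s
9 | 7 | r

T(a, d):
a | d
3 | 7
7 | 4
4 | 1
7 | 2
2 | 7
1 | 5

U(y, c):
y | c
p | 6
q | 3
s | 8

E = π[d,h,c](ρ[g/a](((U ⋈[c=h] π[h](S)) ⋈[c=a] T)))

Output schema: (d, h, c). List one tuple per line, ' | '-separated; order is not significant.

Stepwise |·|:
  U → 3
  S → 3
  π[h](S) → 3
  (U ⋈[c=h] π[h](S)) → 1
  T → 6
  ((U ⋈[c=h] π[h](S)) ⋈[c=a] T) → 1
  ρ[g/a](((U ⋈[c=h] π[h](S)) ⋈[c=a] T)) → 1
  π[d,h,c](ρ[g/a](((U ⋈[c=h] π[h](S)) ⋈[c=a] T))) → 1

== RESULT ==
d | h | c
7 | 3 | 3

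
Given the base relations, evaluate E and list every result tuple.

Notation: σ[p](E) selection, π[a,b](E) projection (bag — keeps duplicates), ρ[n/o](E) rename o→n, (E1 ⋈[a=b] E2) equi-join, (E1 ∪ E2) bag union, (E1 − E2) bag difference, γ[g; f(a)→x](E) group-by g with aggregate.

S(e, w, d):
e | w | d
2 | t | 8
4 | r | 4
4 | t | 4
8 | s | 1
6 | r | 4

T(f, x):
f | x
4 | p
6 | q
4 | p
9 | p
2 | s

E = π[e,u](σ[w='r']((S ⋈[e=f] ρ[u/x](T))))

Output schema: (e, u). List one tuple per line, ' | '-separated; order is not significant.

Subexpression sizes:
  S → 5
  T → 5
  ρ[u/x](T) → 5
  (S ⋈[e=f] ρ[u/x](T)) → 6
  σ[w='r']((S ⋈[e=f] ρ[u/x](T))) → 3
  π[e,u](σ[w='r']((S ⋈[e=f] ρ[u/x](T)))) → 3

== RESULT ==
e | u
4 | p
4 | p
6 | q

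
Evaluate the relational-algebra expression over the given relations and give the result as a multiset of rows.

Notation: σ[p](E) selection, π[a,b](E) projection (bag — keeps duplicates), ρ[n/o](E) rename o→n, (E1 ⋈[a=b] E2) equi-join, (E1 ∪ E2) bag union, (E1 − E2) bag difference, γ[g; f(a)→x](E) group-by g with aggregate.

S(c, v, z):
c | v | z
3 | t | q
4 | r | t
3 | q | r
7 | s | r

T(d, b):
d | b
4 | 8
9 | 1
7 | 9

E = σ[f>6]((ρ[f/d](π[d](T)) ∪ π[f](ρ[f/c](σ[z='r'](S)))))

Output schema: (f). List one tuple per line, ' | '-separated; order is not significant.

Per-node cardinality:
  T → 3
  π[d](T) → 3
  ρ[f/d](π[d](T)) → 3
  S → 4
  σ[z='r'](S) → 2
  ρ[f/c](σ[z='r'](S)) → 2
  π[f](ρ[f/c](σ[z='r'](S))) → 2
  (ρ[f/d](π[d](T)) ∪ π[f](ρ[f/c](σ[z='r'](S)))) → 5
  σ[f>6]((ρ[f/d](π[d](T)) ∪ π[f](ρ[f/c](σ[z='r'](S))))) → 3

== RESULT ==
f
7
7
9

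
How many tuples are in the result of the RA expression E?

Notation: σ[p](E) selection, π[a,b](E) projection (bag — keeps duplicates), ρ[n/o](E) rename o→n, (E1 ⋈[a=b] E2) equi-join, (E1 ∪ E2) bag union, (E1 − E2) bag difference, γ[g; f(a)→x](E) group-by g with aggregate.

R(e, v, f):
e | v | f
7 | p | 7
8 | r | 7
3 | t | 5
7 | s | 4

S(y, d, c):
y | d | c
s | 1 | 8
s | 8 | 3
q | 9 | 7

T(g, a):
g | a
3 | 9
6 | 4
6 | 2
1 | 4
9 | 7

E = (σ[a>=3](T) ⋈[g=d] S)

Subexpression sizes:
  T → 5
  σ[a>=3](T) → 4
  S → 3
  (σ[a>=3](T) ⋈[g=d] S) → 2

|E| = 2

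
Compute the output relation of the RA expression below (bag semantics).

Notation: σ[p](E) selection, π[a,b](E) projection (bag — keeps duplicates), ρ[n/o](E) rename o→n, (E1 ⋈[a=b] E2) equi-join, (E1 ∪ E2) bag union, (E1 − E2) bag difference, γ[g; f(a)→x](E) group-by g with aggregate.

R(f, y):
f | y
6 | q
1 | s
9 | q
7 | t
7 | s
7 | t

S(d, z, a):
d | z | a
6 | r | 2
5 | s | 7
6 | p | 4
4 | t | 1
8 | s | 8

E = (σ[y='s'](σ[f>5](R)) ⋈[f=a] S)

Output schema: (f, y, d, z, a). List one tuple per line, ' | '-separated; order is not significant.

Subexpression sizes:
  R → 6
  σ[f>5](R) → 5
  σ[y='s'](σ[f>5](R)) → 1
  S → 5
  (σ[y='s'](σ[f>5](R)) ⋈[f=a] S) → 1

== RESULT ==
f | y | d | z | a
7 | s | 5 | s | 7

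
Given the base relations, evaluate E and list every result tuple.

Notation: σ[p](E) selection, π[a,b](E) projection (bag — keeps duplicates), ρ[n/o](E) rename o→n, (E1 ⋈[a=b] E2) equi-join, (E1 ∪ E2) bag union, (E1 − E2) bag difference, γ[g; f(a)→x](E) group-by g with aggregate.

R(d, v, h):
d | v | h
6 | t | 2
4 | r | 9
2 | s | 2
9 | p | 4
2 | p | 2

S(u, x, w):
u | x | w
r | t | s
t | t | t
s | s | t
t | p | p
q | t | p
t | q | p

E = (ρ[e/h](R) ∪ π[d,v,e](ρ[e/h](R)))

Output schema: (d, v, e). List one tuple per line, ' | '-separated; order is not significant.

Per-node cardinality:
  R → 5
  ρ[e/h](R) → 5
  R → 5
  ρ[e/h](R) → 5
  π[d,v,e](ρ[e/h](R)) → 5
  (ρ[e/h](R) ∪ π[d,v,e](ρ[e/h](R))) → 10

== RESULT ==
d | v | e
2 | p | 2
2 | p | 2
2 | s | 2
2 | s | 2
4 | r | 9
4 | r | 9
6 | t | 2
6 | t | 2
9 | p | 4
9 | p | 4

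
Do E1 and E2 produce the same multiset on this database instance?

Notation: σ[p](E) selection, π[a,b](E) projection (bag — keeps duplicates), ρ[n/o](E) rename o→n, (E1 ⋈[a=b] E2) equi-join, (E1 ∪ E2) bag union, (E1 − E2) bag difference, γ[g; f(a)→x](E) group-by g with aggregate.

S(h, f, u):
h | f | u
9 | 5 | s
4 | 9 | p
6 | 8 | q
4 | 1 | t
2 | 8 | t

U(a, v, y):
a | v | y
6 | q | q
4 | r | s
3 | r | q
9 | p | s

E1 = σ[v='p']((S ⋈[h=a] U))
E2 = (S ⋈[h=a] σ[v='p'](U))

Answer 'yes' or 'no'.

E1 stepwise |·|:
  S → 5
  U → 4
  (S ⋈[h=a] U) → 4
  σ[v='p']((S ⋈[h=a] U)) → 1
E2 stepwise |·|:
  S → 5
  U → 4
  σ[v='p'](U) → 1
  (S ⋈[h=a] σ[v='p'](U)) → 1

E1 and E2 produce the same multiset:
h | f | u | a | v | y
9 | 5 | s | 9 | p | s

yes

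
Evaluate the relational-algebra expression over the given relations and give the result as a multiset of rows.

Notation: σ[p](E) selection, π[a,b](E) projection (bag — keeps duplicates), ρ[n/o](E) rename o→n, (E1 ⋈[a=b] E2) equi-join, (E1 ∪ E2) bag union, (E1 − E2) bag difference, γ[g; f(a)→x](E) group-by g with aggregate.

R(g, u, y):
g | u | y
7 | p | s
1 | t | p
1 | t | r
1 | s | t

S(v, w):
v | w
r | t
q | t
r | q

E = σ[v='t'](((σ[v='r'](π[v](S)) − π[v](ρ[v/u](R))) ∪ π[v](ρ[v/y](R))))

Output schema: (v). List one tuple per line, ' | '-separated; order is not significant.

Per-node cardinality:
  S → 3
  π[v](S) → 3
  σ[v='r'](π[v](S)) → 2
  R → 4
  ρ[v/u](R) → 4
  π[v](ρ[v/u](R)) → 4
  (σ[v='r'](π[v](S)) − π[v](ρ[v/u](R))) → 2
  R → 4
  ρ[v/y](R) → 4
  π[v](ρ[v/y](R)) → 4
  ((σ[v='r'](π[v](S)) − π[v](ρ[v/u](R))) ∪ π[v](ρ[v/y](R))) → 6
  σ[v='t'](((σ[v='r'](π[v](S)) − π[v](ρ[v/u](R))) ∪ π[v](ρ[v/y](R)))) → 1

== RESULT ==
v
t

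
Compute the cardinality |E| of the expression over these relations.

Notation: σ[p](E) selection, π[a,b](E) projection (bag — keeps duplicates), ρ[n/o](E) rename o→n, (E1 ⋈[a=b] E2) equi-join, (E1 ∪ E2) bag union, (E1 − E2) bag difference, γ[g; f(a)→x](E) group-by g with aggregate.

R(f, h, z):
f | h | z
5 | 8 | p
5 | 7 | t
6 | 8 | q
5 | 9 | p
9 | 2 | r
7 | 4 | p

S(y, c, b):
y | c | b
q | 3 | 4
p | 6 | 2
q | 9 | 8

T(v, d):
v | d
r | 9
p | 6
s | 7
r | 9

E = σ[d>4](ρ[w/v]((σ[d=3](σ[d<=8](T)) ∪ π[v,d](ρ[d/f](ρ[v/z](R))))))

Per-node cardinality:
  T → 4
  σ[d<=8](T) → 2
  σ[d=3](σ[d<=8](T)) → 0
  R → 6
  ρ[v/z](R) → 6
  ρ[d/f](ρ[v/z](R)) → 6
  π[v,d](ρ[d/f](ρ[v/z](R))) → 6
  (σ[d=3](σ[d<=8](T)) ∪ π[v,d](ρ[d/f](ρ[v/z](R)))) → 6
  ρ[w/v]((σ[d=3](σ[d<=8](T)) ∪ π[v,d](ρ[d/f](ρ[v/z](R))))) → 6
  σ[d>4](ρ[w/v]((σ[d=3](σ[d<=8](T)) ∪ π[v,d](ρ[d/f](ρ[v/z](R)))))) → 6

|E| = 6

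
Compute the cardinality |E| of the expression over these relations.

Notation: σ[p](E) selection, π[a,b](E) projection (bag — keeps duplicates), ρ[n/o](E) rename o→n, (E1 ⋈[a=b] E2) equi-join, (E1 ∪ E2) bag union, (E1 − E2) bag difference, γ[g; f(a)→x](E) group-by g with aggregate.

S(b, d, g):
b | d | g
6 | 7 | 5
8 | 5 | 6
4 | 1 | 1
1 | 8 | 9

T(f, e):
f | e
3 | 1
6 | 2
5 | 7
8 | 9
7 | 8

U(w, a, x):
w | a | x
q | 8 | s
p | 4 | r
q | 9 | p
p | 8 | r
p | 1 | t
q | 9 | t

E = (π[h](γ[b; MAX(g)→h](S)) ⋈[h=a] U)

Stepwise |·|:
  S → 4
  γ[b; MAX(g)→h](S) → 4
  π[h](γ[b; MAX(g)→h](S)) → 4
  U → 6
  (π[h](γ[b; MAX(g)→h](S)) ⋈[h=a] U) → 3

|E| = 3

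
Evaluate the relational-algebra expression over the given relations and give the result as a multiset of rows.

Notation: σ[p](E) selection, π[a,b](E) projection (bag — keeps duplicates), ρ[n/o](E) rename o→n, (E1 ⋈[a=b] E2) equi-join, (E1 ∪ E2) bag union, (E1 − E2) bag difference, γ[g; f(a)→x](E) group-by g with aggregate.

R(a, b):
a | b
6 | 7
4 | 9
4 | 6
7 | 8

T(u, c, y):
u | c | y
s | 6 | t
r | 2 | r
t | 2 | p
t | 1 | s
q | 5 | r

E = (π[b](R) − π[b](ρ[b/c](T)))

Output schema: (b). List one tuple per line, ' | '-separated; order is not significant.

Stepwise |·|:
  R → 4
  π[b](R) → 4
  T → 5
  ρ[b/c](T) → 5
  π[b](ρ[b/c](T)) → 5
  (π[b](R) − π[b](ρ[b/c](T))) → 3

== RESULT ==
b
7
8
9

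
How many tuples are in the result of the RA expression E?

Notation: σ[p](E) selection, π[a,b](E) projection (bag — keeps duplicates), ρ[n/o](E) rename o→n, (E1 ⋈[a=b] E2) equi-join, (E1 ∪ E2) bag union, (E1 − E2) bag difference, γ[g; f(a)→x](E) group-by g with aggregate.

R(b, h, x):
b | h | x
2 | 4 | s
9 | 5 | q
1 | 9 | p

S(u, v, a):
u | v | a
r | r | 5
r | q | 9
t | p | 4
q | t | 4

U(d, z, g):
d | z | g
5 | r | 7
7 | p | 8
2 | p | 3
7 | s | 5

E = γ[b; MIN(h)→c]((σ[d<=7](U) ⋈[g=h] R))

Per-node cardinality:
  U → 4
  σ[d<=7](U) → 4
  R → 3
  (σ[d<=7](U) ⋈[g=h] R) → 1
  γ[b; MIN(h)→c]((σ[d<=7](U) ⋈[g=h] R)) → 1

|E| = 1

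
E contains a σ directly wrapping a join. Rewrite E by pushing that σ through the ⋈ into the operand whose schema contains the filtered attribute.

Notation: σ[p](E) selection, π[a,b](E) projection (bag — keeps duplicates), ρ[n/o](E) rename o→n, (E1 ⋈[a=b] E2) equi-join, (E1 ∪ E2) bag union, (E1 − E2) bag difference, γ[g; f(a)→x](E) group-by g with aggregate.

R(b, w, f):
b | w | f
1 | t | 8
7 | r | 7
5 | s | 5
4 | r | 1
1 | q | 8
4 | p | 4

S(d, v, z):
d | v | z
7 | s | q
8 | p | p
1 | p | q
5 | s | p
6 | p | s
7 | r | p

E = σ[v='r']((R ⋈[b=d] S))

σ filters on v, owned by the right side.
E' = (R ⋈[b=d] σ[v='r'](S))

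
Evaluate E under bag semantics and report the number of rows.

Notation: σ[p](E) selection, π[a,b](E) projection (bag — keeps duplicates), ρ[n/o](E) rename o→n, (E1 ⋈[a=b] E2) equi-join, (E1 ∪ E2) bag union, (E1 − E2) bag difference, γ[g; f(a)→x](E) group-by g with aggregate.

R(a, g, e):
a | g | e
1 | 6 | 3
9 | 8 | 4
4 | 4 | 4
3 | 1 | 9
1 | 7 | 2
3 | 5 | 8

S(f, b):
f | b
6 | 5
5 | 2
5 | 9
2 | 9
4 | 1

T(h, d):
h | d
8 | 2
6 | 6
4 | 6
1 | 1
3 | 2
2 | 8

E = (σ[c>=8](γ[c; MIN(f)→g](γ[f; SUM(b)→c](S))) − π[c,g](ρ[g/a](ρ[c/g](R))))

Per-node cardinality:
  S → 5
  γ[f; SUM(b)→c](S) → 4
  γ[c; MIN(f)→g](γ[f; SUM(b)→c](S)) → 4
  σ[c>=8](γ[c; MIN(f)→g](γ[f; SUM(b)→c](S))) → 2
  R → 6
  ρ[c/g](R) → 6
  ρ[g/a](ρ[c/g](R)) → 6
  π[c,g](ρ[g/a](ρ[c/g](R))) → 6
  (σ[c>=8](γ[c; MIN(f)→g](γ[f; SUM(b)→c](S))) − π[c,g](ρ[g/a](ρ[c/g](R)))) → 2

|E| = 2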